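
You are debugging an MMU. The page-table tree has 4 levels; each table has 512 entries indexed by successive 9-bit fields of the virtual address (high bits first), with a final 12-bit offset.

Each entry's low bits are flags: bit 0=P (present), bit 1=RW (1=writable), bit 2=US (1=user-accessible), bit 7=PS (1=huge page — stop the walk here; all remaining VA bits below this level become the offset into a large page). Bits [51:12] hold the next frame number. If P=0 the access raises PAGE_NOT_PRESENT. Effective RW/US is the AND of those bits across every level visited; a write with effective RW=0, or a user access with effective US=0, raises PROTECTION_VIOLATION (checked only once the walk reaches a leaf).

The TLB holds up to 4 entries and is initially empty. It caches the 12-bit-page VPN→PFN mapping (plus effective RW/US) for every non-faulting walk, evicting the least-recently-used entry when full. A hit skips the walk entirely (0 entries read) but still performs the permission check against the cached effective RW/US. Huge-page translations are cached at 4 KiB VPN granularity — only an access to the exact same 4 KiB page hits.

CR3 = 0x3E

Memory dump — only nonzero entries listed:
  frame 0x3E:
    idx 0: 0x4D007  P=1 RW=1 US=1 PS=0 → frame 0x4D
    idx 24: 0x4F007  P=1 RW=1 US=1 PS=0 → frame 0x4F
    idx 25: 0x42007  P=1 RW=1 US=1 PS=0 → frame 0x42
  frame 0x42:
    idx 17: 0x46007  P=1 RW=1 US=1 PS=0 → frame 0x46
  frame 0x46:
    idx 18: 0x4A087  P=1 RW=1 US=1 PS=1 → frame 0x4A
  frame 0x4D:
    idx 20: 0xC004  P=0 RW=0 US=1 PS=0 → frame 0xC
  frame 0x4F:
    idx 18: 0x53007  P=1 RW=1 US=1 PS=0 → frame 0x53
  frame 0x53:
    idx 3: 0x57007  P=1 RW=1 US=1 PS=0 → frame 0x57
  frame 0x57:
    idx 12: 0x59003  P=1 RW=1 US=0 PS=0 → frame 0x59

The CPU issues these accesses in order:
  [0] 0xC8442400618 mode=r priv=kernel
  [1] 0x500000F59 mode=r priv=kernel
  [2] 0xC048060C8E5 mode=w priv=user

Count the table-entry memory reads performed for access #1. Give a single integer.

Per-access translation:
#0 VA=0xC8442400618 (r,kernel):
  [0] read 0x3E idx=25: raw=0x42007 flags P=1 W=1 U=1 S=0
  [1] read 0x42 idx=17: raw=0x46007 flags P=1 W=1 U=1 S=0
  [2] read 0x46 idx=18: raw=0x4A087 flags P=1 W=1 U=1 S=1
  ⇒ phys 0x4A618 (huge @L2)  [3 reads]
#1 VA=0x500000F59 (r,kernel):
  [0] read 0x3E idx=0: raw=0x4D007 flags P=1 W=1 U=1 S=0
  [1] read 0x4D idx=20: raw=0xC004 flags P=0 W=0 U=1 S=0
  → PAGE_NOT_PRESENT  (2 entries read)
#2 VA=0xC048060C8E5 (w,user):
  [0] read 0x3E idx=24: raw=0x4F007 flags P=1 W=1 U=1 S=0
  [1] read 0x4F idx=18: raw=0x53007 flags P=1 W=1 U=1 S=0
  [2] read 0x53 idx=3: raw=0x57007 flags P=1 W=1 U=1 S=0
  [3] read 0x57 idx=12: raw=0x59003 flags P=1 W=1 U=0 S=0
  → PROTECTION_VIOLATION  (4 entries read)

Entries read for #1: 2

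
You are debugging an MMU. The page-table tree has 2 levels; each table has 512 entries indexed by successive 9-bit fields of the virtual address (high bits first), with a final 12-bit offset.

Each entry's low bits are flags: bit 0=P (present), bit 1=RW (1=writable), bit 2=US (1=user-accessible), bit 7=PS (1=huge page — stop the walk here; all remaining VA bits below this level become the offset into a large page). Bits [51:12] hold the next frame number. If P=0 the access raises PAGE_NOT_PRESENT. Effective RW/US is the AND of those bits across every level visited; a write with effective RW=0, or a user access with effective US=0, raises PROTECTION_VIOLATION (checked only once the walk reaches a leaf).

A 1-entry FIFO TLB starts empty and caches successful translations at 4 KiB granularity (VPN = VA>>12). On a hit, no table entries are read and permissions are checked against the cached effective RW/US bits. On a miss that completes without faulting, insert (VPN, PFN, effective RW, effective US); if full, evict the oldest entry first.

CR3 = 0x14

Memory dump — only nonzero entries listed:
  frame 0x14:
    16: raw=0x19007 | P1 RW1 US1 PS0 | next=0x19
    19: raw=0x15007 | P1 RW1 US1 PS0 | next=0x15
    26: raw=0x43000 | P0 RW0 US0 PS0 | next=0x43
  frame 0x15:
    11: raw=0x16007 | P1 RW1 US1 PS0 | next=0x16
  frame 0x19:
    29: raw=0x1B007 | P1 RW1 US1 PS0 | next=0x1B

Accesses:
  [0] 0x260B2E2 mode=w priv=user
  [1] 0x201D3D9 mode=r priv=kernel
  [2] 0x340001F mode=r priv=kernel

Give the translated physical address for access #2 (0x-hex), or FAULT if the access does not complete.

Trace:
#0 VA=0x260B2E2 (w,user):
  lvl0: tbl 0x14, slot 19 ⇒ 0x15007 (P1/RW1/US1/PS0)
  lvl1: tbl 0x15, slot 11 ⇒ 0x16007 (P1/RW1/US1/PS0)
  ✓ 0x162E2  — 2 lookups
#1 VA=0x201D3D9 (r,kernel):
  lvl0: tbl 0x14, slot 16 ⇒ 0x19007 (P1/RW1/US1/PS0)
  lvl1: tbl 0x19, slot 29 ⇒ 0x1B007 (P1/RW1/US1/PS0)
  ✓ 0x1B3D9  — 2 lookups
#2 VA=0x340001F (r,kernel):
  lvl0: tbl 0x14, slot 26 ⇒ 0x43000 (P0/RW0/US0/PS0)
  ⇒ fault: PAGE_NOT_PRESENT  — 1 lookups

Access #2 PA: FAULT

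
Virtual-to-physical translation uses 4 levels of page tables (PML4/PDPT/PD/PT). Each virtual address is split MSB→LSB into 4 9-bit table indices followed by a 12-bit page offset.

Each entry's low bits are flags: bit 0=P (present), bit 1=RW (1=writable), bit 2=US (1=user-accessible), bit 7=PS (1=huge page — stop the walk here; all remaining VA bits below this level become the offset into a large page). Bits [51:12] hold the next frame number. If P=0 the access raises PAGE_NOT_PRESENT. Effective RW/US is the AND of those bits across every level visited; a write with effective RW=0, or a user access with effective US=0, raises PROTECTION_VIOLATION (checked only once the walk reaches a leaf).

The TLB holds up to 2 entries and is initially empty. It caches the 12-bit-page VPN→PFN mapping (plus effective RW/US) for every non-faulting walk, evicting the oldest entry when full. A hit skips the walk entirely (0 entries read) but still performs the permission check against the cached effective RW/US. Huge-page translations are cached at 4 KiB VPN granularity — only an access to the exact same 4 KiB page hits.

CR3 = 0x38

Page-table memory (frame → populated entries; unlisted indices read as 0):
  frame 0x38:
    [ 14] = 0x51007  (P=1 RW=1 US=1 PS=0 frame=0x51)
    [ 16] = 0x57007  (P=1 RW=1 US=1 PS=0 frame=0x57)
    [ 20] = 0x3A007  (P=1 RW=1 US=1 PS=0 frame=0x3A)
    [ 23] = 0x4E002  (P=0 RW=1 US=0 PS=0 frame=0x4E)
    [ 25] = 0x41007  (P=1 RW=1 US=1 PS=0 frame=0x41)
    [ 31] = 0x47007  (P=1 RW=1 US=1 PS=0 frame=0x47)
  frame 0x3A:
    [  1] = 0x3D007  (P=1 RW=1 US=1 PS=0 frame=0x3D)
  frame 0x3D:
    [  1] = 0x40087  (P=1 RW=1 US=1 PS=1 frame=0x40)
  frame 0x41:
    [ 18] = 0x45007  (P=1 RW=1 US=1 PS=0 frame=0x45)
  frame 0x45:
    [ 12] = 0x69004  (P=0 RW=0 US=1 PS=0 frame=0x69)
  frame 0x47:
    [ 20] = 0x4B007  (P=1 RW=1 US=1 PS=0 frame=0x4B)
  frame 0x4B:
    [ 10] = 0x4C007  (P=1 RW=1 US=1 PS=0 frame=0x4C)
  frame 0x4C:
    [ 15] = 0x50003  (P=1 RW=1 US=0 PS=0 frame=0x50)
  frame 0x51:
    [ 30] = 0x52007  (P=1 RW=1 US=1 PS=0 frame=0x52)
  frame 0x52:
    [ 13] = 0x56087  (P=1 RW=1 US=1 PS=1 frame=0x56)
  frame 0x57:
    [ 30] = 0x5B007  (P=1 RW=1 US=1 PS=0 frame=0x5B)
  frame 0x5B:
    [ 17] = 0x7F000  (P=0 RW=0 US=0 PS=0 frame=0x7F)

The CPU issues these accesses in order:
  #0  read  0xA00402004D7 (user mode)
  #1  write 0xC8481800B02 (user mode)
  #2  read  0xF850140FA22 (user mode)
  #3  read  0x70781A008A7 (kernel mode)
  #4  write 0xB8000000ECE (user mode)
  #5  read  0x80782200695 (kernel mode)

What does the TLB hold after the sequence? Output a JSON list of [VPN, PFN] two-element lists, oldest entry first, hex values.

Trace:
#0 VA=0xA00402004D7 (r,user):
  L0 @0x38[20] → 0x3A007  P=1,RW=1,US=1,PS=0
  L1 @0x3A[1] → 0x3D007  P=1,RW=1,US=1,PS=0
  L2 @0x3D[1] → 0x40087  P=1,RW=1,US=1,PS=1
  → PA=0x404D7 (huge @L2)  (3 entries read)
#1 VA=0xC8481800B02 (w,user):
  L0 @0x38[25] → 0x41007  P=1,RW=1,US=1,PS=0
  L1 @0x41[18] → 0x45007  P=1,RW=1,US=1,PS=0
  L2 @0x45[12] → 0x69004  P=0,RW=0,US=1,PS=0
  → PAGE_NOT_PRESENT  (3 entries read)
#2 VA=0xF850140FA22 (r,user):
  L0 @0x38[31] → 0x47007  P=1,RW=1,US=1,PS=0
  L1 @0x47[20] → 0x4B007  P=1,RW=1,US=1,PS=0
  L2 @0x4B[10] → 0x4C007  P=1,RW=1,US=1,PS=0
  L3 @0x4C[15] → 0x50003  P=1,RW=1,US=0,PS=0
  → PROTECTION_VIOLATION  (4 entries read)
#3 VA=0x70781A008A7 (r,kernel):
  L0 @0x38[14] → 0x51007  P=1,RW=1,US=1,PS=0
  L1 @0x51[30] → 0x52007  P=1,RW=1,US=1,PS=0
  L2 @0x52[13] → 0x56087  P=1,RW=1,US=1,PS=1
  → PA=0x568A7 (huge @L2)  (3 entries read)
#4 VA=0xB8000000ECE (w,user):
  L0 @0x38[23] → 0x4E002  P=0,RW=1,US=0,PS=0
  → PAGE_NOT_PRESENT  (1 entries read)
#5 VA=0x80782200695 (r,kernel):
  L0 @0x38[16] → 0x57007  P=1,RW=1,US=1,PS=0
  L1 @0x57[30] → 0x5B007  P=1,RW=1,US=1,PS=0
  L2 @0x5B[17] → 0x7F000  P=0,RW=0,US=0,PS=0
  → PAGE_NOT_PRESENT  (3 entries read)

TLB: [["0xA0040200", "0x40"], ["0x70781A00", "0x56"]]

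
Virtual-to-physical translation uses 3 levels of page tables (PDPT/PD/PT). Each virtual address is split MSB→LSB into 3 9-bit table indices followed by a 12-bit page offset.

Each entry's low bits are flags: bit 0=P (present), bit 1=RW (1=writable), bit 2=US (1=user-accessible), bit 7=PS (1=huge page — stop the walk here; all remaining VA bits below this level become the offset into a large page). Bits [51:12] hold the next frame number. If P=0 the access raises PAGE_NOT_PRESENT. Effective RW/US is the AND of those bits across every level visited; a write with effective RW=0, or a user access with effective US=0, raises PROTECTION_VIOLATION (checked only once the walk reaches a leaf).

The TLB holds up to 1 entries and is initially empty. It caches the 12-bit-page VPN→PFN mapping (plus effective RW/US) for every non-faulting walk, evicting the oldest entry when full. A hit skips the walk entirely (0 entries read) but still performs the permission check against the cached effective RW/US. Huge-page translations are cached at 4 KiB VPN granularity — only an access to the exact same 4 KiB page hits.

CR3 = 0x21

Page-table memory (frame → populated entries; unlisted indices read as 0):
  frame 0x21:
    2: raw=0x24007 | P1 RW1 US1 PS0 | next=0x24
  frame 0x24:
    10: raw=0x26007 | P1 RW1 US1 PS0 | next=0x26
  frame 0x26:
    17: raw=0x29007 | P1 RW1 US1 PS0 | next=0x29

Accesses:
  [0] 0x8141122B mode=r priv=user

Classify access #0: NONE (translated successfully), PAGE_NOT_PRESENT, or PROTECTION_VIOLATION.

Per-access translation:
#0 VA=0x8141122B (r,user):
  L0: frame=0x21 idx=2 entry=0x24007 [P=1 RW=1 US=1 PS=0]
  L1: frame=0x24 idx=10 entry=0x26007 [P=1 RW=1 US=1 PS=0]
  L2: frame=0x26 idx=17 entry=0x29007 [P=1 RW=1 US=1 PS=0]
  → PA=0x2922B  (3 entries read)

Access #0 fault: NONE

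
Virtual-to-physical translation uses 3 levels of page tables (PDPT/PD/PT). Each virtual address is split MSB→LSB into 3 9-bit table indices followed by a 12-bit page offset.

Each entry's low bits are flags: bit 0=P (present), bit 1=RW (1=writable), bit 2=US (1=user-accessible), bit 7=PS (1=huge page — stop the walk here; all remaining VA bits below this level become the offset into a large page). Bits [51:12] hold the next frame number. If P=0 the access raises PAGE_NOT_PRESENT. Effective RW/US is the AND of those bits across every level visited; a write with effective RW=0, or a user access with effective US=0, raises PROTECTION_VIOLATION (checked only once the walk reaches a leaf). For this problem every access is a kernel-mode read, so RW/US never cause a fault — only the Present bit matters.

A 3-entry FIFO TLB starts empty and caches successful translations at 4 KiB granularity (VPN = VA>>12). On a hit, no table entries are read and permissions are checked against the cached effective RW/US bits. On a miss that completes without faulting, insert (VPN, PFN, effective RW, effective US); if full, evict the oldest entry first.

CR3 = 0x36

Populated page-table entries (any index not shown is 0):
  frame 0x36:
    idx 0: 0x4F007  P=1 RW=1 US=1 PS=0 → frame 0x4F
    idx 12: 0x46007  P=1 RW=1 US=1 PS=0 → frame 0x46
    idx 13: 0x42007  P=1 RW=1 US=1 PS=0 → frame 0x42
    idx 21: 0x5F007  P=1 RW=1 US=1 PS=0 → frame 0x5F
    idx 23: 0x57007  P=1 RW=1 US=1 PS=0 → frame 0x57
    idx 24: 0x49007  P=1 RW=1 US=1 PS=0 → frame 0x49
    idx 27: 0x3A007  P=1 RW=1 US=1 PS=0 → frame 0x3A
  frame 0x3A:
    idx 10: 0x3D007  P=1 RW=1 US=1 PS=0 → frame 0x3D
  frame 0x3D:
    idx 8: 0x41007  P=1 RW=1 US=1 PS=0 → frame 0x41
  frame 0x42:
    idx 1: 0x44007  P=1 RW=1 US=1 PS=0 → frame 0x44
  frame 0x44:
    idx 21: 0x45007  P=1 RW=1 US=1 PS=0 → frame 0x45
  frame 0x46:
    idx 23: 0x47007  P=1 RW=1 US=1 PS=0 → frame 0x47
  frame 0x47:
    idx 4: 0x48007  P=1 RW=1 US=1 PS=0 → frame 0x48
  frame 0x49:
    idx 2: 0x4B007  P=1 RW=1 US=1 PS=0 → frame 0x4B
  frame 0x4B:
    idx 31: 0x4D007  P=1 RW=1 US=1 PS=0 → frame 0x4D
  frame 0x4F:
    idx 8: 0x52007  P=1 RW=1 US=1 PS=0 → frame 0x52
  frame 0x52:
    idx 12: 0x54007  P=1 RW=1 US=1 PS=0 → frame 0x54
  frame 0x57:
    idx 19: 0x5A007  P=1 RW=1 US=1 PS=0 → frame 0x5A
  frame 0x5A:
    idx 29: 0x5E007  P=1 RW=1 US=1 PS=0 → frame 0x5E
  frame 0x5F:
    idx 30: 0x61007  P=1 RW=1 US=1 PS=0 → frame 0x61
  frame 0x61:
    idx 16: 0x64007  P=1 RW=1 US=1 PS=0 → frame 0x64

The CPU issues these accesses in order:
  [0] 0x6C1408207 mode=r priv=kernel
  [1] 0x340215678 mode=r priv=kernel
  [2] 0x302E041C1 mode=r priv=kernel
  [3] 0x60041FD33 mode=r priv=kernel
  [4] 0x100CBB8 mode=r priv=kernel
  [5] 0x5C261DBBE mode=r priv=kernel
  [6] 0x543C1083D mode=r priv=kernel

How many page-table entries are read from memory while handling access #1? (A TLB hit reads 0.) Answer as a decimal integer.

Per-access translation:
#0 VA=0x6C1408207 (r,kernel):
  L0: frame=0x36 idx=27 entry=0x3A007 [P=1 RW=1 US=1 PS=0]
  L1: frame=0x3A idx=10 entry=0x3D007 [P=1 RW=1 US=1 PS=0]
  L2: frame=0x3D idx=8 entry=0x41007 [P=1 RW=1 US=1 PS=0]
  ⇒ phys 0x41207  [3 reads]
#1 VA=0x340215678 (r,kernel):
  L0: frame=0x36 idx=13 entry=0x42007 [P=1 RW=1 US=1 PS=0]
  L1: frame=0x42 idx=1 entry=0x44007 [P=1 RW=1 US=1 PS=0]
  L2: frame=0x44 idx=21 entry=0x45007 [P=1 RW=1 US=1 PS=0]
  ⇒ phys 0x45678  [3 reads]
#2 VA=0x302E041C1 (r,kernel):
  L0: frame=0x36 idx=12 entry=0x46007 [P=1 RW=1 US=1 PS=0]
  L1: frame=0x46 idx=23 entry=0x47007 [P=1 RW=1 US=1 PS=0]
  L2: frame=0x47 idx=4 entry=0x48007 [P=1 RW=1 US=1 PS=0]
  ⇒ phys 0x481C1  [3 reads]
#3 VA=0x60041FD33 (r,kernel):
  L0: frame=0x36 idx=24 entry=0x49007 [P=1 RW=1 US=1 PS=0]
  L1: frame=0x49 idx=2 entry=0x4B007 [P=1 RW=1 US=1 PS=0]
  L2: frame=0x4B idx=31 entry=0x4D007 [P=1 RW=1 US=1 PS=0]
  ⇒ phys 0x4DD33  [3 reads]
#4 VA=0x100CBB8 (r,kernel):
  L0: frame=0x36 idx=0 entry=0x4F007 [P=1 RW=1 US=1 PS=0]
  L1: frame=0x4F idx=8 entry=0x52007 [P=1 RW=1 US=1 PS=0]
  L2: frame=0x52 idx=12 entry=0x54007 [P=1 RW=1 US=1 PS=0]
  ⇒ phys 0x54BB8  [3 reads]
#5 VA=0x5C261DBBE (r,kernel):
  L0: frame=0x36 idx=23 entry=0x57007 [P=1 RW=1 US=1 PS=0]
  L1: frame=0x57 idx=19 entry=0x5A007 [P=1 RW=1 US=1 PS=0]
  L2: frame=0x5A idx=29 entry=0x5E007 [P=1 RW=1 US=1 PS=0]
  ⇒ phys 0x5EBBE  [3 reads]
#6 VA=0x543C1083D (r,kernel):
  L0: frame=0x36 idx=21 entry=0x5F007 [P=1 RW=1 US=1 PS=0]
  L1: frame=0x5F idx=30 entry=0x61007 [P=1 RW=1 US=1 PS=0]
  L2: frame=0x61 idx=16 entry=0x64007 [P=1 RW=1 US=1 PS=0]
  ⇒ phys 0x6483D  [3 reads]

Entries read for #1: 3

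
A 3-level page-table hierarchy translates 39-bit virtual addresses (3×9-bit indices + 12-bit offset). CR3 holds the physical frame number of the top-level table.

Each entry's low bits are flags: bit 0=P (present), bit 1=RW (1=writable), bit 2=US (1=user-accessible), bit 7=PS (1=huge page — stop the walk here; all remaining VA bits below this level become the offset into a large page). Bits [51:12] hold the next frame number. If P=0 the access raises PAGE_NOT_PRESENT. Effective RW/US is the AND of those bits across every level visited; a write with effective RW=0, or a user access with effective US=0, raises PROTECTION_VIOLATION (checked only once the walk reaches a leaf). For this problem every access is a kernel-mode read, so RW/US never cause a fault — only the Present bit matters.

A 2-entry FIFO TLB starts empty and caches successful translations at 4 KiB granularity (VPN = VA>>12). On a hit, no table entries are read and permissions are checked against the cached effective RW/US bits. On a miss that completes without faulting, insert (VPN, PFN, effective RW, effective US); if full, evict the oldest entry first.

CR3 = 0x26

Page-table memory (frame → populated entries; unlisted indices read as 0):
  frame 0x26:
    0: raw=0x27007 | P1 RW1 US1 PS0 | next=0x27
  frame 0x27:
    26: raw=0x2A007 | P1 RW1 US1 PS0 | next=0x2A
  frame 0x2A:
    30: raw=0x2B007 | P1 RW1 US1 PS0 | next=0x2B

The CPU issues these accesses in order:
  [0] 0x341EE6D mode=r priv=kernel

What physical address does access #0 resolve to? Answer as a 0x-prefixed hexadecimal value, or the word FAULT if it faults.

Trace:
#0 VA=0x341EE6D (r,kernel):
  [0] read 0x26 idx=0: raw=0x27007 flags P=1 W=1 U=1 S=0
  [1] read 0x27 idx=26: raw=0x2A007 flags P=1 W=1 U=1 S=0
  [2] read 0x2A idx=30: raw=0x2B007 flags P=1 W=1 U=1 S=0
  ⇒ phys 0x2BE6D  [3 reads]

Access #0 PA: 0x2BE6D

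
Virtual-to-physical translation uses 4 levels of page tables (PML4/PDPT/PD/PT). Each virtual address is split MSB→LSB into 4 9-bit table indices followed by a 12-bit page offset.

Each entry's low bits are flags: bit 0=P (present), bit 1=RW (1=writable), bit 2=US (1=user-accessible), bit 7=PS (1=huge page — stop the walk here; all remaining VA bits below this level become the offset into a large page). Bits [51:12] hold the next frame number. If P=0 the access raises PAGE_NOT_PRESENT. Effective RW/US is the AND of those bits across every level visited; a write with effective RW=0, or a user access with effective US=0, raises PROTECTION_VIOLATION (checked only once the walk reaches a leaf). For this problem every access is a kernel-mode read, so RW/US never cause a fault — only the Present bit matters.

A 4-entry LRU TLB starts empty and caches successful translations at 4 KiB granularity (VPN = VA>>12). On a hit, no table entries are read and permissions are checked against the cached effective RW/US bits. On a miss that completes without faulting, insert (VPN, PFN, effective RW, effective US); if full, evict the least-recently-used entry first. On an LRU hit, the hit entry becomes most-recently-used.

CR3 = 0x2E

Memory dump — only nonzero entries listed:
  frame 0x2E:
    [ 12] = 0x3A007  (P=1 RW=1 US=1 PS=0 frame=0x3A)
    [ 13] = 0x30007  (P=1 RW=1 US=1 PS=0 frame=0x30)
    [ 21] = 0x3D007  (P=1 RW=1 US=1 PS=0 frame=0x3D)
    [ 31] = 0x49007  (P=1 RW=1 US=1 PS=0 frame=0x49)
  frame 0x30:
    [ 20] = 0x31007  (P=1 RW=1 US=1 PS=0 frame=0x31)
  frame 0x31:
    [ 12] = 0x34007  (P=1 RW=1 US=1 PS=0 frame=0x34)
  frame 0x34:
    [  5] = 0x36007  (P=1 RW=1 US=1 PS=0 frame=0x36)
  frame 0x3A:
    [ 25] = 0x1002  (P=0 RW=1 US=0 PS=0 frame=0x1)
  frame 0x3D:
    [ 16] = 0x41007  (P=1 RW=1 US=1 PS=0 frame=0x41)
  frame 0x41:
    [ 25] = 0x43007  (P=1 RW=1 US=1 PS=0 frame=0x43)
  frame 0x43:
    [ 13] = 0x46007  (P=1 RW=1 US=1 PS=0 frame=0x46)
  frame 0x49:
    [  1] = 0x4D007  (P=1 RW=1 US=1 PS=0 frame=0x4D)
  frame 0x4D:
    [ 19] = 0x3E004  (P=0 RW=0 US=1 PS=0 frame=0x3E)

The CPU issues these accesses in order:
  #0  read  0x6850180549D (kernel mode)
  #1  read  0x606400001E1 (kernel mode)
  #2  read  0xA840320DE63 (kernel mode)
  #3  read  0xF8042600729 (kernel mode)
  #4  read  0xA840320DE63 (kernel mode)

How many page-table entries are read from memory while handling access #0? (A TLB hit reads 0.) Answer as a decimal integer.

Walk each access:
#0 VA=0x6850180549D (r,kernel):
  L0: frame=0x2E idx=13 entry=0x30007 [P=1 RW=1 US=1 PS=0]
  L1: frame=0x30 idx=20 entry=0x31007 [P=1 RW=1 US=1 PS=0]
  L2: frame=0x31 idx=12 entry=0x34007 [P=1 RW=1 US=1 PS=0]
  L3: frame=0x34 idx=5 entry=0x36007 [P=1 RW=1 US=1 PS=0]
  ⇒ phys 0x3649D  [4 reads]
#1 VA=0x606400001E1 (r,kernel):
  L0: frame=0x2E idx=12 entry=0x3A007 [P=1 RW=1 US=1 PS=0]
  L1: frame=0x3A idx=25 entry=0x1002 [P=0 RW=1 US=0 PS=0]
  ✗ PAGE_NOT_PRESENT  [2 reads]
#2 VA=0xA840320DE63 (r,kernel):
  L0: frame=0x2E idx=21 entry=0x3D007 [P=1 RW=1 US=1 PS=0]
  L1: frame=0x3D idx=16 entry=0x41007 [P=1 RW=1 US=1 PS=0]
  L2: frame=0x41 idx=25 entry=0x43007 [P=1 RW=1 US=1 PS=0]
  L3: frame=0x43 idx=13 entry=0x46007 [P=1 RW=1 US=1 PS=0]
  ⇒ phys 0x46E63  [4 reads]
#3 VA=0xF8042600729 (r,kernel):
  L0: frame=0x2E idx=31 entry=0x49007 [P=1 RW=1 US=1 PS=0]
  L1: frame=0x49 idx=1 entry=0x4D007 [P=1 RW=1 US=1 PS=0]
  L2: frame=0x4D idx=19 entry=0x3E004 [P=0 RW=0 US=1 PS=0]
  ✗ PAGE_NOT_PRESENT  [3 reads]
#4 VA=0xA840320DE63 (r,kernel):
  TLB hit vpn=0xA840320D → PA=0x46E63

Entries read for #0: 4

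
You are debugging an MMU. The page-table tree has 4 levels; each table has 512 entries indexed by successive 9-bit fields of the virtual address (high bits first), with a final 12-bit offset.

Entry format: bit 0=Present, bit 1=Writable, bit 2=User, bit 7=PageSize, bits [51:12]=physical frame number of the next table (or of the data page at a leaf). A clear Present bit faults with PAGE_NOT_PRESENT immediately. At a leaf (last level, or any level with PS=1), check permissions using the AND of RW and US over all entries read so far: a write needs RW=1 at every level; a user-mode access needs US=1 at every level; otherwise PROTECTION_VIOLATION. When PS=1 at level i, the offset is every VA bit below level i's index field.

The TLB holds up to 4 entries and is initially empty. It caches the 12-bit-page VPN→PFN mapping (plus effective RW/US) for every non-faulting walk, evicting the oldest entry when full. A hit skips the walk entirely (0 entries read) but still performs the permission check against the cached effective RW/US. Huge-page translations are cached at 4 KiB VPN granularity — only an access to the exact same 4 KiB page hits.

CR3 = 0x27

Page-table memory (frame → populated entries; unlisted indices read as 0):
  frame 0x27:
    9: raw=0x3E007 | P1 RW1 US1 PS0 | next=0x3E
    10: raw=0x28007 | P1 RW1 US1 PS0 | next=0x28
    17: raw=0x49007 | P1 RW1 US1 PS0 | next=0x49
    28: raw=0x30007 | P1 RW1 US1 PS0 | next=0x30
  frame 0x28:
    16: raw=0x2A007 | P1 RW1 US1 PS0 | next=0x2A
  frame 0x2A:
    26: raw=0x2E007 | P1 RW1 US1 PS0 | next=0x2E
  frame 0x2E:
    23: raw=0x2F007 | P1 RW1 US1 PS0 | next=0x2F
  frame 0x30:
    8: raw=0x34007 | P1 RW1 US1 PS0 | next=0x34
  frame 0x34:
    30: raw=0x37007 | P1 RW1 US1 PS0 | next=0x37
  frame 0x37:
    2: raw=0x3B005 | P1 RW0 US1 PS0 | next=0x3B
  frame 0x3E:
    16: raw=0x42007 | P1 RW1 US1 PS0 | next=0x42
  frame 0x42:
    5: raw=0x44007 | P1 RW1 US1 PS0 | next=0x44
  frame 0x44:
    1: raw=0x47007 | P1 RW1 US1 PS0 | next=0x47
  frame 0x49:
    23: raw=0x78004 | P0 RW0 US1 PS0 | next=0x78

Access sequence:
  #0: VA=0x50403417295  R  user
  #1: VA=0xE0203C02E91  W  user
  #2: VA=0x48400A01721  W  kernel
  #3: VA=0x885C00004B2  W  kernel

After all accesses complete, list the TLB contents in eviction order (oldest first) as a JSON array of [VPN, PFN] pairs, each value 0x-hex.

Trace:
#0 VA=0x50403417295 (r,user):
  [0] read 0x27 idx=10: raw=0x28007 flags P=1 W=1 U=1 S=0
  [1] read 0x28 idx=16: raw=0x2A007 flags P=1 W=1 U=1 S=0
  [2] read 0x2A idx=26: raw=0x2E007 flags P=1 W=1 U=1 S=0
  [3] read 0x2E idx=23: raw=0x2F007 flags P=1 W=1 U=1 S=0
  ✓ 0x2F295  — 4 lookups
#1 VA=0xE0203C02E91 (w,user):
  [0] read 0x27 idx=28: raw=0x30007 flags P=1 W=1 U=1 S=0
  [1] read 0x30 idx=8: raw=0x34007 flags P=1 W=1 U=1 S=0
  [2] read 0x34 idx=30: raw=0x37007 flags P=1 W=1 U=1 S=0
  [3] read 0x37 idx=2: raw=0x3B005 flags P=1 W=0 U=1 S=0
  ⇒ fault: PROTECTION_VIOLATION  — 4 lookups
#2 VA=0x48400A01721 (w,kernel):
  [0] read 0x27 idx=9: raw=0x3E007 flags P=1 W=1 U=1 S=0
  [1] read 0x3E idx=16: raw=0x42007 flags P=1 W=1 U=1 S=0
  [2] read 0x42 idx=5: raw=0x44007 flags P=1 W=1 U=1 S=0
  [3] read 0x44 idx=1: raw=0x47007 flags P=1 W=1 U=1 S=0
  ✓ 0x47721  — 4 lookups
#3 VA=0x885C00004B2 (w,kernel):
  [0] read 0x27 idx=17: raw=0x49007 flags P=1 W=1 U=1 S=0
  [1] read 0x49 idx=23: raw=0x78004 flags P=0 W=0 U=1 S=0
  ⇒ fault: PAGE_NOT_PRESENT  — 2 lookups

TLB: [["0x50403417", "0x2F"], ["0x48400A01", "0x47"]]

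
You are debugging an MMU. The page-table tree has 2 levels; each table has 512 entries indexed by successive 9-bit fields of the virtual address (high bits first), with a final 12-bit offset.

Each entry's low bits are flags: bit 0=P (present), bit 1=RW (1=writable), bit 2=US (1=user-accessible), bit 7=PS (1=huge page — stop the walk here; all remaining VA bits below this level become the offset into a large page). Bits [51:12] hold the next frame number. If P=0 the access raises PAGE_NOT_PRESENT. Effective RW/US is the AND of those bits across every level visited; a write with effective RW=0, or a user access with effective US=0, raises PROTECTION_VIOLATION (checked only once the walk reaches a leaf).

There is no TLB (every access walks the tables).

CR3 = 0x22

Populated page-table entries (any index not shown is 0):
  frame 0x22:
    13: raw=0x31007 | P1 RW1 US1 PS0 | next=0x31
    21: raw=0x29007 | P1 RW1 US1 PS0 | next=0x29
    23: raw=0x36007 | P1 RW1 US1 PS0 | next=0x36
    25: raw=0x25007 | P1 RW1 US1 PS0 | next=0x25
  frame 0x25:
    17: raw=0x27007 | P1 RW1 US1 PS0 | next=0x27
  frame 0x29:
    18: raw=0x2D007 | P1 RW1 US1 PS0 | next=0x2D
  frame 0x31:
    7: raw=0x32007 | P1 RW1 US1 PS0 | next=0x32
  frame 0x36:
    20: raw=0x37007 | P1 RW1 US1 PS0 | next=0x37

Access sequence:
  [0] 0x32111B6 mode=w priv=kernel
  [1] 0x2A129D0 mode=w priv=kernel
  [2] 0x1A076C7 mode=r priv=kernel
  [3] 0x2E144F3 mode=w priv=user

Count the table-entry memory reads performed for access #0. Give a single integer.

Walk each access:
#0 VA=0x32111B6 (w,kernel):
  [0] read 0x22 idx=25: raw=0x25007 flags P=1 W=1 U=1 S=0
  [1] read 0x25 idx=17: raw=0x27007 flags P=1 W=1 U=1 S=0
  → PA=0x271B6  (2 entries read)
#1 VA=0x2A129D0 (w,kernel):
  [0] read 0x22 idx=21: raw=0x29007 flags P=1 W=1 U=1 S=0
  [1] read 0x29 idx=18: raw=0x2D007 flags P=1 W=1 U=1 S=0
  → PA=0x2D9D0  (2 entries read)
#2 VA=0x1A076C7 (r,kernel):
  [0] read 0x22 idx=13: raw=0x31007 flags P=1 W=1 U=1 S=0
  [1] read 0x31 idx=7: raw=0x32007 flags P=1 W=1 U=1 S=0
  → PA=0x326C7  (2 entries read)
#3 VA=0x2E144F3 (w,user):
  [0] read 0x22 idx=23: raw=0x36007 flags P=1 W=1 U=1 S=0
  [1] read 0x36 idx=20: raw=0x37007 flags P=1 W=1 U=1 S=0
  → PA=0x374F3  (2 entries read)

Entries read for #0: 2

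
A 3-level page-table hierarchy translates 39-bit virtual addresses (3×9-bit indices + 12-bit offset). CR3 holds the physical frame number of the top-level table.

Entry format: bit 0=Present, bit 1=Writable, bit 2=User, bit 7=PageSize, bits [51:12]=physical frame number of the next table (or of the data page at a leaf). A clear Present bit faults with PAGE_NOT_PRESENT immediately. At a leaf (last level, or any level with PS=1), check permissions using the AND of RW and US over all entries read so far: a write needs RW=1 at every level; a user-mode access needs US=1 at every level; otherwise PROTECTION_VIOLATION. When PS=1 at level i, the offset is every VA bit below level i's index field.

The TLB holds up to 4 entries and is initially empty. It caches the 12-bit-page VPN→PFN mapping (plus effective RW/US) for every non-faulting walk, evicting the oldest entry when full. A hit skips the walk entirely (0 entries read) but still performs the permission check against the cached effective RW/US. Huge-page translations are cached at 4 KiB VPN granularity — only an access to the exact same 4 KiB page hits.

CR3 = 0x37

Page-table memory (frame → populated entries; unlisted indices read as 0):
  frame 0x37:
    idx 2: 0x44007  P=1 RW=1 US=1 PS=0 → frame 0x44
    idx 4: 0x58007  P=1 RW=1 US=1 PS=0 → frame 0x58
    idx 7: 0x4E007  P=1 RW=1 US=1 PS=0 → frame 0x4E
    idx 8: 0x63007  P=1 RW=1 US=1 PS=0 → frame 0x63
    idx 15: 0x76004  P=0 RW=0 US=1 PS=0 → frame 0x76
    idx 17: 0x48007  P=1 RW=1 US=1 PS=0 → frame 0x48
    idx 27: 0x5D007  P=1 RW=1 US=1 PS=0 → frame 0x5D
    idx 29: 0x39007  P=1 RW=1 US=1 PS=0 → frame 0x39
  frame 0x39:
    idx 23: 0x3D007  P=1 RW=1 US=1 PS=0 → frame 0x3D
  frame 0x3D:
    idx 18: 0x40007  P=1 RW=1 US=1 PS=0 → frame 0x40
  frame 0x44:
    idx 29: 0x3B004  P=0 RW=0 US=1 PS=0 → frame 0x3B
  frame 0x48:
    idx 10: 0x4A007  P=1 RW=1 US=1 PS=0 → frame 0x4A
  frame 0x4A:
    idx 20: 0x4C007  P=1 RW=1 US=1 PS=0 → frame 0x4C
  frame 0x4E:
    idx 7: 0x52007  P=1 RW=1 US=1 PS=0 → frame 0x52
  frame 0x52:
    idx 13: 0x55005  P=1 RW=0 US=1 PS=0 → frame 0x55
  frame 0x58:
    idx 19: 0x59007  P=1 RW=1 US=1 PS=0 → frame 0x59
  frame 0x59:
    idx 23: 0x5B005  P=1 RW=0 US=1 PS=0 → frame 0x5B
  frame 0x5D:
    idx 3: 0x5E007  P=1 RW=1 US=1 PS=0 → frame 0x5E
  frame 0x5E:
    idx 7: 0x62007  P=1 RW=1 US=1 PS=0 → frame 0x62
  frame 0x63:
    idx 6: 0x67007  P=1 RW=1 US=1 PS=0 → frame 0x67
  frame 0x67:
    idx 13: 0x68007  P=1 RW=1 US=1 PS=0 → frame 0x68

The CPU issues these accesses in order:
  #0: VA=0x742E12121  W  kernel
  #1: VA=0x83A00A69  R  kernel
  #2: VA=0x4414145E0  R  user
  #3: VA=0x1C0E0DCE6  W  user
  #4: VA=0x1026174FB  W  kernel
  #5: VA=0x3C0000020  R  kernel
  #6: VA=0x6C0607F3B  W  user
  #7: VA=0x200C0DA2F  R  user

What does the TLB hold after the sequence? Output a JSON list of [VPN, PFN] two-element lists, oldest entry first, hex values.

Walk each access:
#0 VA=0x742E12121 (w,kernel):
  L0 @0x37[29] → 0x39007  P=1,RW=1,US=1,PS=0
  L1 @0x39[23] → 0x3D007  P=1,RW=1,US=1,PS=0
  L2 @0x3D[18] → 0x40007  P=1,RW=1,US=1,PS=0
  → PA=0x40121  (3 entries read)
#1 VA=0x83A00A69 (r,kernel):
  L0 @0x37[2] → 0x44007  P=1,RW=1,US=1,PS=0
  L1 @0x44[29] → 0x3B004  P=0,RW=0,US=1,PS=0
  → PAGE_NOT_PRESENT  (2 entries read)
#2 VA=0x4414145E0 (r,user):
  L0 @0x37[17] → 0x48007  P=1,RW=1,US=1,PS=0
  L1 @0x48[10] → 0x4A007  P=1,RW=1,US=1,PS=0
  L2 @0x4A[20] → 0x4C007  P=1,RW=1,US=1,PS=0
  → PA=0x4C5E0  (3 entries read)
#3 VA=0x1C0E0DCE6 (w,user):
  L0 @0x37[7] → 0x4E007  P=1,RW=1,US=1,PS=0
  L1 @0x4E[7] → 0x52007  P=1,RW=1,US=1,PS=0
  L2 @0x52[13] → 0x55005  P=1,RW=0,US=1,PS=0
  → PROTECTION_VIOLATION  (3 entries read)
#4 VA=0x1026174FB (w,kernel):
  L0 @0x37[4] → 0x58007  P=1,RW=1,US=1,PS=0
  L1 @0x58[19] → 0x59007  P=1,RW=1,US=1,PS=0
  L2 @0x59[23] → 0x5B005  P=1,RW=0,US=1,PS=0
  → PROTECTION_VIOLATION  (3 entries read)
#5 VA=0x3C0000020 (r,kernel):
  L0 @0x37[15] → 0x76004  P=0,RW=0,US=1,PS=0
  → PAGE_NOT_PRESENT  (1 entries read)
#6 VA=0x6C0607F3B (w,user):
  L0 @0x37[27] → 0x5D007  P=1,RW=1,US=1,PS=0
  L1 @0x5D[3] → 0x5E007  P=1,RW=1,US=1,PS=0
  L2 @0x5E[7] → 0x62007  P=1,RW=1,US=1,PS=0
  → PA=0x62F3B  (3 entries read)
#7 VA=0x200C0DA2F (r,user):
  L0 @0x37[8] → 0x63007  P=1,RW=1,US=1,PS=0
  L1 @0x63[6] → 0x67007  P=1,RW=1,US=1,PS=0
  L2 @0x67[13] → 0x68007  P=1,RW=1,US=1,PS=0
  → PA=0x68A2F  (3 entries read)

TLB: [["0x742E12", "0x40"], ["0x441414", "0x4C"], ["0x6C0607", "0x62"], ["0x200C0D", "0x68"]]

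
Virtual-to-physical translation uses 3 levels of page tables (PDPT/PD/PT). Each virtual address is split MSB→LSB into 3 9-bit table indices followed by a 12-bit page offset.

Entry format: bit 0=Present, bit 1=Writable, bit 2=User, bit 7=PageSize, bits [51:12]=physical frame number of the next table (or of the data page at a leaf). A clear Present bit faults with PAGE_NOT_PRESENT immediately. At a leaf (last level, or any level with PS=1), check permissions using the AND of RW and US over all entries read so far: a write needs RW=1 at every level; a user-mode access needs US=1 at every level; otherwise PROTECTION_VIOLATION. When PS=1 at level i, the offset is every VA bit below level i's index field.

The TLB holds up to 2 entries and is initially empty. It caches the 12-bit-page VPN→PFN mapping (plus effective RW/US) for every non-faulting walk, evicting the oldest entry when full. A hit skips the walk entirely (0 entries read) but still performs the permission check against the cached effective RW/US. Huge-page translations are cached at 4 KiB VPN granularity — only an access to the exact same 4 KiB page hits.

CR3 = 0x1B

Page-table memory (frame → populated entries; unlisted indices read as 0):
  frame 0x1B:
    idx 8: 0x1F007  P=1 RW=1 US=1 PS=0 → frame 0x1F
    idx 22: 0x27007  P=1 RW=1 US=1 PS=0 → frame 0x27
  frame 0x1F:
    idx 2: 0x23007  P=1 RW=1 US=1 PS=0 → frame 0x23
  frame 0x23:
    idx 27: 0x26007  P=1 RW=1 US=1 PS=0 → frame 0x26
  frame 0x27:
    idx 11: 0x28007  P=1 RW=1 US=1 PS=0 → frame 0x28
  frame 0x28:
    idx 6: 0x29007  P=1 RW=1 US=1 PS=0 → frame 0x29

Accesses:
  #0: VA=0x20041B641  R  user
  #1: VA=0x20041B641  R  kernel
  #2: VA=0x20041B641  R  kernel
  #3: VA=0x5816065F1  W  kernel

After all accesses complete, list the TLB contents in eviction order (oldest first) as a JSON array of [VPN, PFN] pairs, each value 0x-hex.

Per-access translation:
#0 VA=0x20041B641 (r,user):
  [0] read 0x1B idx=8: raw=0x1F007 flags P=1 W=1 U=1 S=0
  [1] read 0x1F idx=2: raw=0x23007 flags P=1 W=1 U=1 S=0
  [2] read 0x23 idx=27: raw=0x26007 flags P=1 W=1 U=1 S=0
  → PA=0x26641  (3 entries read)
#1 VA=0x20041B641 (r,kernel):
  TLB hit vpn=0x20041B → PA=0x26641
#2 VA=0x20041B641 (r,kernel):
  TLB hit vpn=0x20041B → PA=0x26641
#3 VA=0x5816065F1 (w,kernel):
  [0] read 0x1B idx=22: raw=0x27007 flags P=1 W=1 U=1 S=0
  [1] read 0x27 idx=11: raw=0x28007 flags P=1 W=1 U=1 S=0
  [2] read 0x28 idx=6: raw=0x29007 flags P=1 W=1 U=1 S=0
  → PA=0x295F1  (3 entries read)

TLB: [["0x20041B", "0x26"], ["0x581606", "0x29"]]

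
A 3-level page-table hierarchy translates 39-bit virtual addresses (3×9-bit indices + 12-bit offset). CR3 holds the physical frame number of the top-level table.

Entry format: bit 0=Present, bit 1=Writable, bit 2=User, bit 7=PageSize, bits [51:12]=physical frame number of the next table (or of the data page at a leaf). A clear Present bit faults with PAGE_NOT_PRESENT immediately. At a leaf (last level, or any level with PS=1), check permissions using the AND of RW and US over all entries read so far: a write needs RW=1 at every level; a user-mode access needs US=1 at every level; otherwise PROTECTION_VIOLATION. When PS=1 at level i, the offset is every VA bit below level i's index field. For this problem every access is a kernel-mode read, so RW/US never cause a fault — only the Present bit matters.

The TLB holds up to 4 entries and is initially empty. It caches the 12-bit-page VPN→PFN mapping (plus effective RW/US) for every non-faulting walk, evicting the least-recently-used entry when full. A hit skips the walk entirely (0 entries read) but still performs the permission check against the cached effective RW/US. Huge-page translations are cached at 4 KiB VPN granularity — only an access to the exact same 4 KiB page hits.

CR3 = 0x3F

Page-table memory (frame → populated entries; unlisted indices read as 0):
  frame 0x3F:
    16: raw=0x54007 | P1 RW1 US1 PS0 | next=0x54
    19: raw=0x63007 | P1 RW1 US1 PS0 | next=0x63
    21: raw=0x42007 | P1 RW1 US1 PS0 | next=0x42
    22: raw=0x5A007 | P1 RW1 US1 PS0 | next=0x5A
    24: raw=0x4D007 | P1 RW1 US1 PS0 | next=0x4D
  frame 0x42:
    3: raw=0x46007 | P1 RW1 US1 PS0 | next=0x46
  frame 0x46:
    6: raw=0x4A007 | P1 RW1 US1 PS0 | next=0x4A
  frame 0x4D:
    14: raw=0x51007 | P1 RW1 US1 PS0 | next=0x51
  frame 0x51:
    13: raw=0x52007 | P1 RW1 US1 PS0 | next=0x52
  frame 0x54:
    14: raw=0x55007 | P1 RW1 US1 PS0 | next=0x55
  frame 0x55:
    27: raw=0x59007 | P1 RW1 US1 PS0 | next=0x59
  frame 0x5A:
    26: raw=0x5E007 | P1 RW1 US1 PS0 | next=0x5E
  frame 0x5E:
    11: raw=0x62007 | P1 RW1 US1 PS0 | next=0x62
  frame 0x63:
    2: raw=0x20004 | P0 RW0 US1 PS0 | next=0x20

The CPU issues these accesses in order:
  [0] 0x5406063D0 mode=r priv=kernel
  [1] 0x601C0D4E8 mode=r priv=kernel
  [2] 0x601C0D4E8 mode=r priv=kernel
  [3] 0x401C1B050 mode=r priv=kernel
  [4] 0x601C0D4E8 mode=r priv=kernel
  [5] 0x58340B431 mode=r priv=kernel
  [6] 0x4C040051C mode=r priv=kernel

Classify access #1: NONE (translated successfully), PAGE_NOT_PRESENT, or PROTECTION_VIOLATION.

Walk each access:
#0 VA=0x5406063D0 (r,kernel):
  L0 @0x3F[21] → 0x42007  P=1,RW=1,US=1,PS=0
  L1 @0x42[3] → 0x46007  P=1,RW=1,US=1,PS=0
  L2 @0x46[6] → 0x4A007  P=1,RW=1,US=1,PS=0
  ⇒ phys 0x4A3D0  [3 reads]
#1 VA=0x601C0D4E8 (r,kernel):
  L0 @0x3F[24] → 0x4D007  P=1,RW=1,US=1,PS=0
  L1 @0x4D[14] → 0x51007  P=1,RW=1,US=1,PS=0
  L2 @0x51[13] → 0x52007  P=1,RW=1,US=1,PS=0
  ⇒ phys 0x524E8  [3 reads]
#2 VA=0x601C0D4E8 (r,kernel):
  TLB hit vpn=0x601C0D → PA=0x524E8
#3 VA=0x401C1B050 (r,kernel):
  L0 @0x3F[16] → 0x54007  P=1,RW=1,US=1,PS=0
  L1 @0x54[14] → 0x55007  P=1,RW=1,US=1,PS=0
  L2 @0x55[27] → 0x59007  P=1,RW=1,US=1,PS=0
  ⇒ phys 0x59050  [3 reads]
#4 VA=0x601C0D4E8 (r,kernel):
  TLB hit vpn=0x601C0D → PA=0x524E8
#5 VA=0x58340B431 (r,kernel):
  L0 @0x3F[22] → 0x5A007  P=1,RW=1,US=1,PS=0
  L1 @0x5A[26] → 0x5E007  P=1,RW=1,US=1,PS=0
  L2 @0x5E[11] → 0x62007  P=1,RW=1,US=1,PS=0
  ⇒ phys 0x62431  [3 reads]
#6 VA=0x4C040051C (r,kernel):
  L0 @0x3F[19] → 0x63007  P=1,RW=1,US=1,PS=0
  L1 @0x63[2] → 0x20004  P=0,RW=0,US=1,PS=0
  ✗ PAGE_NOT_PRESENT  [2 reads]

Access #1 fault: NONE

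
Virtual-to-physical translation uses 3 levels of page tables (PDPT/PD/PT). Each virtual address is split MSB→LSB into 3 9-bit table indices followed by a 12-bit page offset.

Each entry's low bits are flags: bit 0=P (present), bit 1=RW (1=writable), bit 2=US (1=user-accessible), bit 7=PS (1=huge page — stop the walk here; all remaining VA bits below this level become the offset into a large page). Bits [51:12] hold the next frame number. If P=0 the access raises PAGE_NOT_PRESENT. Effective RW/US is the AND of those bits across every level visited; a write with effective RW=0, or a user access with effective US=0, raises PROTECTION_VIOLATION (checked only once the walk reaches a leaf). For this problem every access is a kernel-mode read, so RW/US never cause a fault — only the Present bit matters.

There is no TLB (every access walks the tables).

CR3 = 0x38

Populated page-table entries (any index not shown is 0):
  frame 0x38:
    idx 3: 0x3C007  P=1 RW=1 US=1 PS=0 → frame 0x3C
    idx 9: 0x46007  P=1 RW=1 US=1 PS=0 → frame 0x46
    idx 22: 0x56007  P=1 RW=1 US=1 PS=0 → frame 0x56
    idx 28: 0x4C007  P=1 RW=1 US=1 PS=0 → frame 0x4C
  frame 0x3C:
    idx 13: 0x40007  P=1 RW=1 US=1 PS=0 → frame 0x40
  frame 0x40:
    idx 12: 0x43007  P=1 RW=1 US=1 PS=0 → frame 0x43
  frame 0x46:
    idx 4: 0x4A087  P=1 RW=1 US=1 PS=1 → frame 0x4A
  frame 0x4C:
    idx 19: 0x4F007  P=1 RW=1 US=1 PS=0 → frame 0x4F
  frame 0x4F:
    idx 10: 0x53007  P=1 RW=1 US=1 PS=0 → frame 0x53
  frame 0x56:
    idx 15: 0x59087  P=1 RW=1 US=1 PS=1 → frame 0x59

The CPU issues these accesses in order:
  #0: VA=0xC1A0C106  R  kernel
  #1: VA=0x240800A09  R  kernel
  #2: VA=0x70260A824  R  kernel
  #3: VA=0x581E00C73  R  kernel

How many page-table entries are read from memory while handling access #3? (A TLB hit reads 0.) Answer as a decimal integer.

Trace:
#0 VA=0xC1A0C106 (r,kernel):
  [0] read 0x38 idx=3: raw=0x3C007 flags P=1 W=1 U=1 S=0
  [1] read 0x3C idx=13: raw=0x40007 flags P=1 W=1 U=1 S=0
  [2] read 0x40 idx=12: raw=0x43007 flags P=1 W=1 U=1 S=0
  ✓ 0x43106  — 3 lookups
#1 VA=0x240800A09 (r,kernel):
  [0] read 0x38 idx=9: raw=0x46007 flags P=1 W=1 U=1 S=0
  [1] read 0x46 idx=4: raw=0x4A087 flags P=1 W=1 U=1 S=1
  ✓ 0x4AA09 (huge @L1)  — 2 lookups
#2 VA=0x70260A824 (r,kernel):
  [0] read 0x38 idx=28: raw=0x4C007 flags P=1 W=1 U=1 S=0
  [1] read 0x4C idx=19: raw=0x4F007 flags P=1 W=1 U=1 S=0
  [2] read 0x4F idx=10: raw=0x53007 flags P=1 W=1 U=1 S=0
  ✓ 0x53824  — 3 lookups
#3 VA=0x581E00C73 (r,kernel):
  [0] read 0x38 idx=22: raw=0x56007 flags P=1 W=1 U=1 S=0
  [1] read 0x56 idx=15: raw=0x59087 flags P=1 W=1 U=1 S=1
  ✓ 0x59C73 (huge @L1)  — 2 lookups

Entries read for #3: 2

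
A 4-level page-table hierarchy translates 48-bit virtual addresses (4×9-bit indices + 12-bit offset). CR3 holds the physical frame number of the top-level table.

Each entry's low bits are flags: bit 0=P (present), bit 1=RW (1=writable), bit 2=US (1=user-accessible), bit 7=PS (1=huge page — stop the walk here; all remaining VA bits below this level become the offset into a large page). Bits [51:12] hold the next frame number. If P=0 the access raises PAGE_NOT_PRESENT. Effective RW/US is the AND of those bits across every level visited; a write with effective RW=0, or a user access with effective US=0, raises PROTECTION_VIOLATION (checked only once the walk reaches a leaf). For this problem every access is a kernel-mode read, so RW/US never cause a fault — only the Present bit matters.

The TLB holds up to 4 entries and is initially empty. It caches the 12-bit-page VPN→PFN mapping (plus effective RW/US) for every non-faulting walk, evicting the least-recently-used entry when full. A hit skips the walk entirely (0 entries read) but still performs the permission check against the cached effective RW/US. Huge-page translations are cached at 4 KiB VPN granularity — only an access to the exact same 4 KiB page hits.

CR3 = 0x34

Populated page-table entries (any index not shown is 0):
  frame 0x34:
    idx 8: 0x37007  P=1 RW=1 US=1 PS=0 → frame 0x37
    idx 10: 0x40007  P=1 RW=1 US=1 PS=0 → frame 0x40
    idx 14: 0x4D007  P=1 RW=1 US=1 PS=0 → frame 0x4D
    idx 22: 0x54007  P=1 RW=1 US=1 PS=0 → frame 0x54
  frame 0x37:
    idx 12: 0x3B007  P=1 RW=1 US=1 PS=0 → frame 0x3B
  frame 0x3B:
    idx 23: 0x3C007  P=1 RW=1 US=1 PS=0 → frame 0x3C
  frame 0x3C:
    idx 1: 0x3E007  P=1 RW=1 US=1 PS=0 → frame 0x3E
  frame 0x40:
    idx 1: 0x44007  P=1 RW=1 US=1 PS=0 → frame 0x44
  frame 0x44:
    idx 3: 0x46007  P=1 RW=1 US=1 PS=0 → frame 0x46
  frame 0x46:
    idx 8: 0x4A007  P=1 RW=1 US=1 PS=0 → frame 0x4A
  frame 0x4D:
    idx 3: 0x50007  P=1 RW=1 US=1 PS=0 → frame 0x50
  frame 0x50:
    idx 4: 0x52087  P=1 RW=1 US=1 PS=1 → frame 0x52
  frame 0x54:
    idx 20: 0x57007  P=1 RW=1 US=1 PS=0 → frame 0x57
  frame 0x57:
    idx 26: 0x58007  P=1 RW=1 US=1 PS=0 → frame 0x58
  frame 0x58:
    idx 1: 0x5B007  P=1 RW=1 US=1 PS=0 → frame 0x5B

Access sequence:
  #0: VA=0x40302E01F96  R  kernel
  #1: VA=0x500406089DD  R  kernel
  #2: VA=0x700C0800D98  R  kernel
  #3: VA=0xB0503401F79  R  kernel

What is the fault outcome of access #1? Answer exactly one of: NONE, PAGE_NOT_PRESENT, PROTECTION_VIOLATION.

Per-access translation:
#0 VA=0x40302E01F96 (r,kernel):
  L0: frame=0x34 idx=8 entry=0x37007 [P=1 RW=1 US=1 PS=0]
  L1: frame=0x37 idx=12 entry=0x3B007 [P=1 RW=1 US=1 PS=0]
  L2: frame=0x3B idx=23 entry=0x3C007 [P=1 RW=1 US=1 PS=0]
  L3: frame=0x3C idx=1 entry=0x3E007 [P=1 RW=1 US=1 PS=0]
  ✓ 0x3EF96  — 4 lookups
#1 VA=0x500406089DD (r,kernel):
  L0: frame=0x34 idx=10 entry=0x40007 [P=1 RW=1 US=1 PS=0]
  L1: frame=0x40 idx=1 entry=0x44007 [P=1 RW=1 US=1 PS=0]
  L2: frame=0x44 idx=3 entry=0x46007 [P=1 RW=1 US=1 PS=0]
  L3: frame=0x46 idx=8 entry=0x4A007 [P=1 RW=1 US=1 PS=0]
  ✓ 0x4A9DD  — 4 lookups
#2 VA=0x700C0800D98 (r,kernel):
  L0: frame=0x34 idx=14 entry=0x4D007 [P=1 RW=1 US=1 PS=0]
  L1: frame=0x4D idx=3 entry=0x50007 [P=1 RW=1 US=1 PS=0]
  L2: frame=0x50 idx=4 entry=0x52087 [P=1 RW=1 US=1 PS=1]
  ✓ 0x52D98 (huge @L2)  — 3 lookups
#3 VA=0xB0503401F79 (r,kernel):
  L0: frame=0x34 idx=22 entry=0x54007 [P=1 RW=1 US=1 PS=0]
  L1: frame=0x54 idx=20 entry=0x57007 [P=1 RW=1 US=1 PS=0]
  L2: frame=0x57 idx=26 entry=0x58007 [P=1 RW=1 US=1 PS=0]
  L3: frame=0x58 idx=1 entry=0x5B007 [P=1 RW=1 US=1 PS=0]
  ✓ 0x5BF79  — 4 lookups

Access #1 fault: NONE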